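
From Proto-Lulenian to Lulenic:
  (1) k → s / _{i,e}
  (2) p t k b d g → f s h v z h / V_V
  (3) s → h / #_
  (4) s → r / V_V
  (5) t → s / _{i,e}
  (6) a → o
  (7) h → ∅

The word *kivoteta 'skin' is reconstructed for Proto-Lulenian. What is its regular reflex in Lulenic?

ivorero

Lulenic: *kivoteta > sivoteta > sivosesa > hivosesa > hivorera > hivorero > ivorero  (by palatalisation, intervocalic lenition, debuccalisation, rhotacism, vowel merger, h-loss)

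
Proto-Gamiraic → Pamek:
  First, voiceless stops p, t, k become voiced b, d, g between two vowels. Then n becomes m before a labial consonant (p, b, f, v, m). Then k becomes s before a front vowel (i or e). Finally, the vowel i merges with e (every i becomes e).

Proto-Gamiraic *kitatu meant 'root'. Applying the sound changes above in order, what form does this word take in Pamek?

Pamek: *kitatu > kidadu > sidadu > sedadu  (by intervocalic voicing, palatalisation, vowel merger)

sedadu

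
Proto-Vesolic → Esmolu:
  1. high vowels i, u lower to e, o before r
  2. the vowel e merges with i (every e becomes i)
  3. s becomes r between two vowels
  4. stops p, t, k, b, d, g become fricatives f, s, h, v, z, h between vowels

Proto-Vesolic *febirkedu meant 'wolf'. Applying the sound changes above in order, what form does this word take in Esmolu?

fivirkizu

Esmolu: *febirkedu > feberkedu > fibirkidu > fivirkizu  (by pre-rhotic lowering, vowel merger, intervocalic lenition)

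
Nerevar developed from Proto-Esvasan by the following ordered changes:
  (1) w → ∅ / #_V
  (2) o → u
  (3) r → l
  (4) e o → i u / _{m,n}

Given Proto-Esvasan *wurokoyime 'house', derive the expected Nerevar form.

Nerevar: start from *wurokoyime.
  rule 1 (glide loss): wurokoyime → urokoyime
  rule 2 (vowel merger): urokoyime → urukuyime
  rule 3 (unconditioned shift): urukuyime → ulukuyime
  rule 4: no change — ulukuyime
  ⇒ Nerevar ulukuyime

ulukuyime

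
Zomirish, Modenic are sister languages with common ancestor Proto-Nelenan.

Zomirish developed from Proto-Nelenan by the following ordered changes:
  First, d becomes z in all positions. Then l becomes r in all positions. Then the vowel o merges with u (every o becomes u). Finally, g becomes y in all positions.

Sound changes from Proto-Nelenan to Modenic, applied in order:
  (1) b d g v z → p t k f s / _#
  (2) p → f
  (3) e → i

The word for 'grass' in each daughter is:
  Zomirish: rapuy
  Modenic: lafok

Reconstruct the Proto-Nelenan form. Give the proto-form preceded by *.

Position 5: Zomirish has y, Modenic has k. Taking the neighbouring segments as reconstructed: Zomirish y could go back to *g or *y; Modenic k could go back to *k or *g — the one source consistent with every daughter is *g.
Position 1: Zomirish has r, Modenic has l. Modenic preserves l here (none of its changes turn any other segment into l), so the proto-segment is *l.
Verify the candidate proto-form against each daughter:
Zomirish: start from *lapog.
  rule 1: no change — lapog
  rule 2 (unconditioned shift): lapog → rapog
  rule 3 (vowel merger): rapog → rapug
  rule 4 (unconditioned shift): rapug → rapuy
  ⇒ Zomirish rapuy
Modenic: *lapog
  lapog → lapok   [final devoicing]
  lapok → lafok   [unconditioned shift]
  lafok (rule 3 does not apply)
  giving Modenic lafok.
Only *lapog yields all of Zomirish rapuy, Modenic lafok.

*lapog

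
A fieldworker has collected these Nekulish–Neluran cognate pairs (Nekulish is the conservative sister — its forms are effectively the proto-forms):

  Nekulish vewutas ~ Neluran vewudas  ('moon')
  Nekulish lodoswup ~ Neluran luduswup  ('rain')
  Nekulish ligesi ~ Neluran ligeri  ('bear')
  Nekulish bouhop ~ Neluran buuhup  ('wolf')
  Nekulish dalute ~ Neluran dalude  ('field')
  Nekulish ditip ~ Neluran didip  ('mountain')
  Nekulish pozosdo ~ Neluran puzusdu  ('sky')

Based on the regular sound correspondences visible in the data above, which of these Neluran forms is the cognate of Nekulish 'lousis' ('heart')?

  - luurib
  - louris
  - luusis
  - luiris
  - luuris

luuris

bouhop ~ buuhup — Nekulish o corresponds to Neluran u after a consonant, before a back vowel.
ligesi ~ ligeri — Nekulish s corresponds to Neluran r between vowels (before a front vowel).
Applying these to Nekulish 'lousis':
  lousis → luusis   (o→u after a consonant, before a back vowel)
  luusis → luuris   (s→r between vowels (before a front vowel))
So the Neluran cognate is 'luuris'.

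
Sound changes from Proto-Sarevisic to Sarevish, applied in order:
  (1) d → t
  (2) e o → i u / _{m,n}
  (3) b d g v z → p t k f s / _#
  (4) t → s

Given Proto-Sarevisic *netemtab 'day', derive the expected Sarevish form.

nesimsap

Sarevish: *netemtab
  netemtab (rule 1 does not apply)
  netemtab → netimtab   [pre-nasal raising]
  netimtab → netimtap   [final devoicing]
  netimtap → nesimsap   [unconditioned shift]
  giving Sarevish nesimsap.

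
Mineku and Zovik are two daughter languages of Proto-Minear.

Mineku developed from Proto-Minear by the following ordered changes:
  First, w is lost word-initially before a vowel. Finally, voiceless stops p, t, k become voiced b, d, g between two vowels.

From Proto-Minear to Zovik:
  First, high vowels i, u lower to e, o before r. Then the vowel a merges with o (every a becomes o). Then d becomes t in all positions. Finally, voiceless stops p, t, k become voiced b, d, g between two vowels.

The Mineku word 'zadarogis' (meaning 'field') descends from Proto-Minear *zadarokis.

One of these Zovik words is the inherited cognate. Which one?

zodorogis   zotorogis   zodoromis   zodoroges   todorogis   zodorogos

zodorogis

Zovik: start from *zadarokis.
  rule 1: no change — zadarokis
  rule 2 (vowel merger): zadarokis → zodorokis
  rule 3 (unconditioned shift): zodorokis → zotorokis
  rule 4 (intervocalic voicing): zotorokis → zodorogis
  ⇒ Zovik zodorogis
Among the options, 'zodorogis' alone shows every Zovik change applied in order.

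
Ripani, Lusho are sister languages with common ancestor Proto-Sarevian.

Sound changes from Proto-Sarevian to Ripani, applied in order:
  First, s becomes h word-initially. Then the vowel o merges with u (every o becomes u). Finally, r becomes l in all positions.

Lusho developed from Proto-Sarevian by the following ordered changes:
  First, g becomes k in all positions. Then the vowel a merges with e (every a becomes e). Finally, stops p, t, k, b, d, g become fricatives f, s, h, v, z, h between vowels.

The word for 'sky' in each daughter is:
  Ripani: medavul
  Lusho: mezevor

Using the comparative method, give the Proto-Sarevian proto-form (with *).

Position 6: Ripani has u, Lusho has o. Lusho preserves o here (none of its changes turn any other segment into o), so the proto-segment is *o.
Position 4: Ripani has a, Lusho has e. Ripani preserves a here (none of its changes turn any other segment into a), so the proto-segment is *a.
Position 3: Ripani has d, Lusho has z. Ripani preserves d here (none of its changes turn any other segment into d), so the proto-segment is *d.
This points to *medavor. Verify forward in each daughter:
Ripani: start from *medavor.
  rule 1: no change — medavor
  rule 2 (vowel merger): medavor → medavur
  rule 3 (unconditioned shift): medavur → medavul
  ⇒ Ripani medavul
Lusho: *medavor
  medavor (rule 1 does not apply)
  medavor → medevor   [vowel merger]
  medevor → mezevor   [intervocalic lenition]
  giving Lusho mezevor.
Only *medavor yields all of Ripani medavul, Lusho mezevor.

*medavor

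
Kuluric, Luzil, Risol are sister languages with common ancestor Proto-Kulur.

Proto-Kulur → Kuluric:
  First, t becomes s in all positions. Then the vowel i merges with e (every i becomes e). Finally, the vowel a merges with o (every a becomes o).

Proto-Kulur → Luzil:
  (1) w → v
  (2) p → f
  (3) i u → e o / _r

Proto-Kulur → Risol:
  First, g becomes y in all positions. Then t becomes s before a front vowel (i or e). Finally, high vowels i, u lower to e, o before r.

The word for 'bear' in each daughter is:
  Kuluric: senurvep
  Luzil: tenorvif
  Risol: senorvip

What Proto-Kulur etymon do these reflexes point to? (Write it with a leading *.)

Position 1: Kuluric has s, Luzil has t, Risol has s. Luzil preserves t here (none of its changes turn any other segment into t), so the proto-segment is *t.
Position 7: Kuluric has e, Luzil has i, Risol has i. Luzil preserves i here (none of its changes turn any other segment into i), so the proto-segment is *i.
Continuing position by position gives *tenurvip; check it forward:
Kuluric: start from *tenurvip.
  rule 1 (unconditioned shift): tenurvip → senurvip
  rule 2 (vowel merger): senurvip → senurvep
  rule 3: no change — senurvep
  ⇒ Kuluric senurvep
Luzil: start from *tenurvip.
  rule 1: no change — tenurvip
  rule 2 (unconditioned shift): tenurvip → tenurvif
  rule 3 (pre-rhotic lowering): tenurvif → tenorvif
  ⇒ Luzil tenorvif
Risol: *tenurvip > senurvip > senorvip  (by palatalisation, pre-rhotic lowering)
Only *tenurvip yields all of Kuluric senurvep, Luzil tenorvif, Risol senorvip.

*tenurvip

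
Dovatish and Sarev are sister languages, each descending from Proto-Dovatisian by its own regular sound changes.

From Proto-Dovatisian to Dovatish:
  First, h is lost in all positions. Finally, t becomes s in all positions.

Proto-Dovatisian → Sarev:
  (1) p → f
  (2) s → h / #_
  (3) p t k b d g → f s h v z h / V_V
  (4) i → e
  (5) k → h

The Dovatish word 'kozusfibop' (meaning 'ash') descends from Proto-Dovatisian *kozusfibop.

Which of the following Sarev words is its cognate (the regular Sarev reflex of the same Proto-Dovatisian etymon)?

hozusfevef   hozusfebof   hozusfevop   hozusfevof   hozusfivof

Sarev: *kozusfibop
  kozusfibop → kozusfibof   [unconditioned shift]
  kozusfibof (rule 2 does not apply)
  kozusfibof → kozusfivof   [intervocalic lenition]
  kozusfivof → kozusfevof   [vowel merger]
  kozusfevof → hozusfevof   [unconditioned shift]
  giving Sarev hozusfevof.
Among the options, 'hozusfevof' alone shows every Sarev change applied in order.

hozusfevof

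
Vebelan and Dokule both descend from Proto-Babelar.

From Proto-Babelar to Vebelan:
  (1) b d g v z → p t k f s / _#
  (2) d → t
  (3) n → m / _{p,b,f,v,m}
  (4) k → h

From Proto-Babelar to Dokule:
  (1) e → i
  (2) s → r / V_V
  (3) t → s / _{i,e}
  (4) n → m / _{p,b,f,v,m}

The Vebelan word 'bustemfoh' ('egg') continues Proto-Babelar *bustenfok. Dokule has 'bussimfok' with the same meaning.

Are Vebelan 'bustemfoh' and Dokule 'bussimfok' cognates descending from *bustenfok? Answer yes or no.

Derive the expected Dokule reflex of *bustenfok:
Dokule: *bustenfok > bustinfok > bussinfok > bussimfok  (by vowel merger, palatalisation, nasal place assimilation)
Dokule 'bussimfok' matches the regular reflex exactly, so the pair is cognate.

yes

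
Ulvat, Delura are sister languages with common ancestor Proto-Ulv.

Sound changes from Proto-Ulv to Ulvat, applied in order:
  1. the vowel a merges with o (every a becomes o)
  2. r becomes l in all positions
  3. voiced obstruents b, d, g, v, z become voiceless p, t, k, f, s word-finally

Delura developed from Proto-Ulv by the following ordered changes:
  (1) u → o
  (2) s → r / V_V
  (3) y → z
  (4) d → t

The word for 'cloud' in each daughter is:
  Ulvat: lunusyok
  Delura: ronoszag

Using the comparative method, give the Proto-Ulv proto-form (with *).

Position 2: Ulvat has u, Delura has o. Ulvat preserves u here (none of its changes turn any other segment into u), so the proto-segment is *u.
Position 6: Ulvat has y, Delura has z. Ulvat preserves y here (none of its changes turn any other segment into y), so the proto-segment is *y.
Position 4: Ulvat has u, Delura has o. Ulvat preserves u here (none of its changes turn any other segment into u), so the proto-segment is *u.
This points to *runusyag. Verify forward in each daughter:
Ulvat: *runusyag > runusyog > lunusyog > lunusyok  (by vowel merger, unconditioned shift, final devoicing)
Delura: *runusyag > ronosyag > ronoszag  (by vowel merger, unconditioned shift)
No other proto-form is consistent with every reflex, so the reconstruction is *runusyag.

*runusyag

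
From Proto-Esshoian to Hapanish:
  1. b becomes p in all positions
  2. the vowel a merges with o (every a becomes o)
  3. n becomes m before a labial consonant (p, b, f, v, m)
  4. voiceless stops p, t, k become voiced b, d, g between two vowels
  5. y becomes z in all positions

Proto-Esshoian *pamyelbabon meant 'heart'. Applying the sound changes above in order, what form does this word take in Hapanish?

Hapanish: *pamyelbabon > pamyelpapon > pomyelpopon > pomyelpobon > pomzelpobon  (by unconditioned shift, vowel merger, intervocalic voicing, unconditioned shift)

pomzelpobon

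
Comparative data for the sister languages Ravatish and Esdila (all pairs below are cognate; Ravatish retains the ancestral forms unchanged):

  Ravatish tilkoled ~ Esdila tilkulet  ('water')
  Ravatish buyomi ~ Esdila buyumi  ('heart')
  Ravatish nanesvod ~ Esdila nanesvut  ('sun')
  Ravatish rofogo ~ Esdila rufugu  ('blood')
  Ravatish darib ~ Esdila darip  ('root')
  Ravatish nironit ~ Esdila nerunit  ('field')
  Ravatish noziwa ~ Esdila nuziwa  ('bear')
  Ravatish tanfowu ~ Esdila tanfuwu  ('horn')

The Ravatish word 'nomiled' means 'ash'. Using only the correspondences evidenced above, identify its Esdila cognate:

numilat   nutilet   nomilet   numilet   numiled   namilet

buyomi ~ buyumi — Ravatish o corresponds to Esdila u after a consonant, before a nasal.
tilkoled ~ tilkulet, nanesvod ~ nanesvut — Ravatish d corresponds to Esdila t word-finally.
Applying these to Ravatish 'nomiled':
  nomiled → numiled   (o→u after a consonant, before a nasal)
  numiled → numilet   (d→t word-finally)
So the Esdila cognate is 'numilet'.

numilet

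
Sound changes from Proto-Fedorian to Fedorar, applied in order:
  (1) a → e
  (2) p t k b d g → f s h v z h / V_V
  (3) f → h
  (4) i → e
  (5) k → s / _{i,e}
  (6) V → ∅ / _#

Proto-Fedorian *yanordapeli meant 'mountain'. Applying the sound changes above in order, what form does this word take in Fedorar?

Fedorar: start from *yanordapeli.
  rule 1 (vowel merger): yanordapeli → yenordepeli
  rule 2 (intervocalic lenition): yenordepeli → yenordefeli
  rule 3 (unconditioned shift): yenordefeli → yenordeheli
  rule 4 (vowel merger): yenordeheli → yenordehele
  rule 5: no change — yenordehele
  rule 6 (apocope): yenordehele → yenordehel
  ⇒ Fedorar yenordehel

yenordehel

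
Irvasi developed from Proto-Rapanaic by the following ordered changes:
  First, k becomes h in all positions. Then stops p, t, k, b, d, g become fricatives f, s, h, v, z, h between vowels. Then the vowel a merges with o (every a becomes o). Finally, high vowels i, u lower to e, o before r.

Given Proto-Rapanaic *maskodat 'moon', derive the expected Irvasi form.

moshozot

Irvasi: *maskodat
  maskodat → mashodat   [unconditioned shift]
  mashodat → mashozat   [intervocalic lenition]
  mashozat → moshozot   [vowel merger]
  moshozot (rule 4 does not apply)
  giving Irvasi moshozot.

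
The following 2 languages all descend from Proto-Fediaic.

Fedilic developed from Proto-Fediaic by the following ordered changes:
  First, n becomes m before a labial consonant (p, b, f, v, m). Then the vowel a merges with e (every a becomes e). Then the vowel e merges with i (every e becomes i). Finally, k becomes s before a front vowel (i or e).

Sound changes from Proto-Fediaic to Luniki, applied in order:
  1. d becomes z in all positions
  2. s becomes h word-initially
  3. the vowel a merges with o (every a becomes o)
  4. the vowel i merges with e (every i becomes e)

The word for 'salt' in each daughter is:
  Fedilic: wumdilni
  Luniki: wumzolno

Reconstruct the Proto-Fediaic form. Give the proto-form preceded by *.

*wumdalna

Position 4: Fedilic has d, Luniki has z. Fedilic preserves d here (none of its changes turn any other segment into d), so the proto-segment is *d.
Position 5: Fedilic has i, Luniki has o. Taking the neighbouring segments as reconstructed: Fedilic i could go back to *a or *e or *i; Luniki o could go back to *a or *o — the one source consistent with every daughter is *a.
Position 8: Fedilic has i, Luniki has o. Taking the neighbouring segments as reconstructed: Fedilic i could go back to *a or *e or *i; Luniki o could go back to *a or *o — the one source consistent with every daughter is *a.
Continuing position by position gives *wumdalna; check it forward:
Fedilic: start from *wumdalna.
  rule 1: no change — wumdalna
  rule 2 (vowel merger): wumdalna → wumdelne
  rule 3 (vowel merger): wumdelne → wumdilni
  rule 4: no change — wumdilni
  ⇒ Fedilic wumdilni
Luniki: start from *wumdalna.
  rule 1 (unconditioned shift): wumdalna → wumzalna
  rule 2: no change — wumzalna
  rule 3 (vowel merger): wumzalna → wumzolno
  rule 4: no change — wumzolno
  ⇒ Luniki wumzolno
*wumdalna is the unique common source.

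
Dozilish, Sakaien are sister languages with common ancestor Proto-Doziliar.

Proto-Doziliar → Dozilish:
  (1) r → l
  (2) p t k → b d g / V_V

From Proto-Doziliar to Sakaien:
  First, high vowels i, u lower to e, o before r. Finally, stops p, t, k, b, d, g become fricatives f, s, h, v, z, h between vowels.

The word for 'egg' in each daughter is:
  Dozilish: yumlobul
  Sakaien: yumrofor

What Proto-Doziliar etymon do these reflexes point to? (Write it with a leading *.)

Position 8: Dozilish has l, Sakaien has r. Sakaien preserves r here (none of its changes turn any other segment into r), so the proto-segment is *r.
Position 4: Dozilish has l, Sakaien has r. Sakaien preserves r here (none of its changes turn any other segment into r), so the proto-segment is *r.
Position 7: Dozilish has u, Sakaien has o. Dozilish preserves u here (none of its changes turn any other segment into u), so the proto-segment is *u.
Continuing position by position gives *yumropur; check it forward:
Dozilish: start from *yumropur.
  rule 1 (unconditioned shift): yumropur → yumlopul
  rule 2 (intervocalic voicing): yumlopul → yumlobul
  ⇒ Dozilish yumlobul
Sakaien: *yumropur
  yumropur → yumropor   [pre-rhotic lowering]
  yumropor → yumrofor   [intervocalic lenition]
  giving Sakaien yumrofor.
Only *yumropur yields all of Dozilish yumlobul, Sakaien yumrofor.

*yumropur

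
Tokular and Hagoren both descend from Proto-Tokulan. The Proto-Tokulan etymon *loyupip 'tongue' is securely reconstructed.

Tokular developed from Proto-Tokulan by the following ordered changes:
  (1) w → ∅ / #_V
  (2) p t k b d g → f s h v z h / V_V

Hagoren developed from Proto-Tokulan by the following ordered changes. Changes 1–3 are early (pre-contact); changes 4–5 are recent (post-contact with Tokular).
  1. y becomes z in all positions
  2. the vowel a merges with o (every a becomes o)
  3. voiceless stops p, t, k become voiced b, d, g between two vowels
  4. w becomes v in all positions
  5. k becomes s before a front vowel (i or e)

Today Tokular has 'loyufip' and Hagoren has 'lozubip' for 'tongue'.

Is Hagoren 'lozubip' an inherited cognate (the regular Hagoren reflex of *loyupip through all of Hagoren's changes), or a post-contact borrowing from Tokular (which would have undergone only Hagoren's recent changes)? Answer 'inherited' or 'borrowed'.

If inherited, *loyupip would pass through all of Hagoren's changes:
Hagoren: start from *loyupip.
  rule 1 (unconditioned shift): loyupip → lozupip
  rule 2: no change — lozupip
  rule 3 (intervocalic voicing): lozupip → lozubip
  rule 4: no change — lozubip
  rule 5: no change — lozubip
  ⇒ Hagoren lozubip
If borrowed from Tokular 'loyufip' after the early changes, it would undergo only the recent ones:
  rule 4 (unconditioned shift): no change (loyufip)
  rule 5 (palatalisation): no change (loyufip)
  ⇒ as a loan: loyufip
Hagoren 'lozubip' matches the inherited outcome exactly, so it is an inherited cognate, not a loan.

inherited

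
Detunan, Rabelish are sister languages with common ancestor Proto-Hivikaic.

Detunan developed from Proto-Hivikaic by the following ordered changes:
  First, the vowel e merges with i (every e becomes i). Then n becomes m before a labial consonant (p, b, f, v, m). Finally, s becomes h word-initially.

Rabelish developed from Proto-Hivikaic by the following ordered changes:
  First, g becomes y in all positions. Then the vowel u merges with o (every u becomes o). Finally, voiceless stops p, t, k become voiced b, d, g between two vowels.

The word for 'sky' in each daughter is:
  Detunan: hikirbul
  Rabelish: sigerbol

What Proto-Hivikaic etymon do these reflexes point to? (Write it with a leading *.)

*sikerbul

Position 3: Detunan has k, Rabelish has g. Detunan preserves k here (none of its changes turn any other segment into k), so the proto-segment is *k.
Position 4: Detunan has i, Rabelish has e. Rabelish preserves e here (none of its changes turn any other segment into e), so the proto-segment is *e.
Position 1: Detunan has h, Rabelish has s. Rabelish preserves s here (none of its changes turn any other segment into s), so the proto-segment is *s.
Continuing position by position gives *sikerbul; check it forward:
Detunan: *sikerbul
  sikerbul → sikirbul   [vowel merger]
  sikirbul (rule 2 does not apply)
  sikirbul → hikirbul   [debuccalisation]
  giving Detunan hikirbul.
Rabelish: *sikerbul
  sikerbul (rule 1 does not apply)
  sikerbul → sikerbol   [vowel merger]
  sikerbol → sigerbol   [intervocalic voicing]
  giving Rabelish sigerbol.
No other proto-form is consistent with every reflex, so the reconstruction is *sikerbul.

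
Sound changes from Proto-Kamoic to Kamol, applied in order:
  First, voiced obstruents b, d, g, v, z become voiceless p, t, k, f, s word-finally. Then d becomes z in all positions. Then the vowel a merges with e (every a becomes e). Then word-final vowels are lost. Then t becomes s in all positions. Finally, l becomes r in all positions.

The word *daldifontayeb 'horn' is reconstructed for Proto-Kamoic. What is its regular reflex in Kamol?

Kamol: *daldifontayeb > daldifontayep > zalzifontayep > zelzifonteyep > zelzifonseyep > zerzifonseyep  (by final devoicing, unconditioned shift, vowel merger, unconditioned shift, unconditioned shift)

zerzifonseyep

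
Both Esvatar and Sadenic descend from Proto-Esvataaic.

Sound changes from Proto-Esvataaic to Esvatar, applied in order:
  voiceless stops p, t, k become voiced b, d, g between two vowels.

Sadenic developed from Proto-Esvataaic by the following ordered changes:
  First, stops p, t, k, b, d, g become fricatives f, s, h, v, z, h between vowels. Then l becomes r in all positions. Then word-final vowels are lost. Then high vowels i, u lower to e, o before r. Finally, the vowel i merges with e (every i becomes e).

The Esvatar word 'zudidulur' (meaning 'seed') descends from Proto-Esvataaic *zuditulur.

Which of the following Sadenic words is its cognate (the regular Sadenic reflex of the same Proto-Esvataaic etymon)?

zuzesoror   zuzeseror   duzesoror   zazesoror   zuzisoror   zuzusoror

Sadenic: start from *zuditulur.
  rule 1 (intervocalic lenition): zuditulur → zuzisulur
  rule 2 (unconditioned shift): zuzisulur → zuzisurur
  rule 3: no change — zuzisurur
  rule 4 (pre-rhotic lowering): zuzisurur → zuzisoror
  rule 5 (vowel merger): zuzisoror → zuzesoror
  ⇒ Sadenic zuzesoror
Among the options, 'zuzesoror' alone shows every Sadenic change applied in order.

zuzesoror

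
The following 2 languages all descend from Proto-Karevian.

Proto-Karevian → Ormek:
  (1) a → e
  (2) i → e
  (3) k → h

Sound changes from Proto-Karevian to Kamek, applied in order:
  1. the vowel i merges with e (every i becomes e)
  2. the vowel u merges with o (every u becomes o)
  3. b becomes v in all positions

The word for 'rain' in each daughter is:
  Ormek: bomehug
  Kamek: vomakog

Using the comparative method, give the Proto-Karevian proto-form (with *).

Position 5: Ormek has h, Kamek has k. Kamek preserves k here (none of its changes turn any other segment into k), so the proto-segment is *k.
Position 6: Ormek has u, Kamek has o. Ormek preserves u here (none of its changes turn any other segment into u), so the proto-segment is *u.
Position 4: Ormek has e, Kamek has a. Kamek preserves a here (none of its changes turn any other segment into a), so the proto-segment is *a.
This points to *bomakug. Verify forward in each daughter:
Ormek: *bomakug > bomekug > bomehug  (by vowel merger, unconditioned shift)
Kamek: *bomakug > bomakog > vomakog  (by vowel merger, unconditioned shift)
*bomakug is the unique common source.

*bomakug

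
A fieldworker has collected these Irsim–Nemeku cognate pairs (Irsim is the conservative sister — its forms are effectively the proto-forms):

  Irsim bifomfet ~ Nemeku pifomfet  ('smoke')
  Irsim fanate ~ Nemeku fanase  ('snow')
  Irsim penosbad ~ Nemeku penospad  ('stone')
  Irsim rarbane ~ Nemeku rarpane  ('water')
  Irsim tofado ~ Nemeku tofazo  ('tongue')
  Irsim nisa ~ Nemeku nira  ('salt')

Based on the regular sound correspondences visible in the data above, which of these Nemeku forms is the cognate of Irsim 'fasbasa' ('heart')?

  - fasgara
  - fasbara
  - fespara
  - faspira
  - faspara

faspara

penosbad ~ penospad, rarbane ~ rarpane — Irsim b corresponds to Nemeku p after a consonant, before a back vowel.
nisa ~ nira — Irsim s corresponds to Nemeku r between vowels (before a back vowel).
Applying these to Irsim 'fasbasa':
  fasbasa → faspasa   (b→p after a consonant, before a back vowel)
  faspasa → faspara   (s→r between vowels (before a back vowel))
So the Nemeku cognate is 'faspara'.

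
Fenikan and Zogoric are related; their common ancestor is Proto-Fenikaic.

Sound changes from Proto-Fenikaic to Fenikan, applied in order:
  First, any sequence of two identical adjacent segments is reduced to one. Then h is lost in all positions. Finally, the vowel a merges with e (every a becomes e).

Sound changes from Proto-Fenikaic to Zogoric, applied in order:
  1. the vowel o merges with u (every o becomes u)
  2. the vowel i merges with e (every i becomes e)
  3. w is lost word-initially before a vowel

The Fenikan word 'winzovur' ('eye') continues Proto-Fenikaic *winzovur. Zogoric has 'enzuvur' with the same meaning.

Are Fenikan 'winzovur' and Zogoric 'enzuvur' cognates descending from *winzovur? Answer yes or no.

yes

Derive the expected Zogoric reflex of *winzovur:
Zogoric: start from *winzovur.
  rule 1 (vowel merger): winzovur → winzuvur
  rule 2 (vowel merger): winzuvur → wenzuvur
  rule 3 (glide loss): wenzuvur → enzuvur
  ⇒ Zogoric enzuvur
Zogoric 'enzuvur' matches the regular reflex exactly, so the pair is cognate.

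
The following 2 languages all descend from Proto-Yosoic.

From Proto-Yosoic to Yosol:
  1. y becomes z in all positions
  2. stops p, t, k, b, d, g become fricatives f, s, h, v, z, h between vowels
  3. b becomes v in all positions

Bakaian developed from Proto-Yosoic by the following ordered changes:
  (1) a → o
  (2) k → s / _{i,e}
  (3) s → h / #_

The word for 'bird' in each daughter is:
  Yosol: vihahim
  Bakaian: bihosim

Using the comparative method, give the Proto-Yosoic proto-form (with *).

Position 4: Yosol has a, Bakaian has o. Yosol preserves a here (none of its changes turn any other segment into a), so the proto-segment is *a.
Position 5: Yosol has h, Bakaian has s. Taking the neighbouring segments as reconstructed: Yosol h could go back to *k or *g or *h; Bakaian s could go back to *k or *s — the one source consistent with every daughter is *k.
Position 1: Yosol has v, Bakaian has b. Bakaian preserves b here (none of its changes turn any other segment into b), so the proto-segment is *b.
The remaining positions agree across the daughters. Check the candidate against every language:
Yosol: *bihakim
  bihakim (rule 1 does not apply)
  bihakim → bihahim   [intervocalic lenition]
  bihahim → vihahim   [unconditioned shift]
  giving Yosol vihahim.
Bakaian: start from *bihakim.
  rule 1 (vowel merger): bihakim → bihokim
  rule 2 (palatalisation): bihokim → bihosim
  rule 3: no change — bihosim
  ⇒ Bakaian bihosim
No other proto-form is consistent with every reflex, so the reconstruction is *bihakim.

*bihakim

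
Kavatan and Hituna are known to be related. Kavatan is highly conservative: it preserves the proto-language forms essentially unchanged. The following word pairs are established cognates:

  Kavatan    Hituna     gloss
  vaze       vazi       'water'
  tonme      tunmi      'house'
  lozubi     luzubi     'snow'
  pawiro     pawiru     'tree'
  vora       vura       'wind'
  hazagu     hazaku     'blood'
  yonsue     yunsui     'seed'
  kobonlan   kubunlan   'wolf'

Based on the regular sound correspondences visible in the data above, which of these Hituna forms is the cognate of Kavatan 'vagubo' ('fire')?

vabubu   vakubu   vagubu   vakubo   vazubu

vakubu

hazagu ~ hazaku — Kavatan g corresponds to Hituna k between vowels (before a back vowel).
pawiro ~ pawiru — Kavatan o corresponds to Hituna u word-finally.
Applying these to Kavatan 'vagubo':
  vagubo → vakubo   (g→k between vowels (before a back vowel))
  vakubo → vakubu   (o→u word-finally)
So the Hituna cognate is 'vakubu'.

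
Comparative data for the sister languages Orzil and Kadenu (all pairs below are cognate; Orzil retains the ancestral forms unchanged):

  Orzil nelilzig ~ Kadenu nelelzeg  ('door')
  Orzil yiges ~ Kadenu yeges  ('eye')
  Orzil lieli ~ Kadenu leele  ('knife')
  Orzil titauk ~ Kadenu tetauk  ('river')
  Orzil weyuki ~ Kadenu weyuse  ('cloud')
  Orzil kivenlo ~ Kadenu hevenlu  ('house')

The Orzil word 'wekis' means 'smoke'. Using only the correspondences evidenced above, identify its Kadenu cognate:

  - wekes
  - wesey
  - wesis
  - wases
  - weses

weyuki ~ weyuse — Orzil k corresponds to Kadenu s between vowels (before a front vowel).
nelilzig ~ nelelzeg, yiges ~ yeges — Orzil i corresponds to Kadenu e after a consonant, before a consonant other than r, m, n, p, b, f, v.
Applying these to Orzil 'wekis':
  wekis → wesis   (k→s between vowels (before a front vowel))
  wesis → weses   (i→e after a consonant, before a consonant other than r, m, n, p, b, f, v)
So the Kadenu cognate is 'weses'.

weses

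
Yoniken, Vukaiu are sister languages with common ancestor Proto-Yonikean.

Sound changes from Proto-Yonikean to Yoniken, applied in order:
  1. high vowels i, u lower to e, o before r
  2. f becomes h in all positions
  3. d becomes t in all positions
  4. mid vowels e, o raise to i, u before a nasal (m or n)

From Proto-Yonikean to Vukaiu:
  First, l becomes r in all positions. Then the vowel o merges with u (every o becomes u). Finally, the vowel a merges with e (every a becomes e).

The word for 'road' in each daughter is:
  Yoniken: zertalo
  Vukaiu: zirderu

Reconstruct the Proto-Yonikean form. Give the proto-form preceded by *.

Position 2: Yoniken has e, Vukaiu has i. Vukaiu preserves i here (none of its changes turn any other segment into i), so the proto-segment is *i.
Position 4: Yoniken has t, Vukaiu has d. Vukaiu preserves d here (none of its changes turn any other segment into d), so the proto-segment is *d.
Position 7: Yoniken has o, Vukaiu has u. Taking the neighbouring segments as reconstructed: Yoniken o can only go back to *o; Vukaiu u could go back to *o or *u — the one source consistent with every daughter is *o.
This points to *zirdalo. Verify forward in each daughter:
Yoniken: *zirdalo > zerdalo > zertalo  (by pre-rhotic lowering, unconditioned shift)
Vukaiu: *zirdalo > zirdaro > zirdaru > zirderu  (by unconditioned shift, vowel merger, vowel merger)
Only *zirdalo yields all of Yoniken zertalo, Vukaiu zirderu.

*zirdalo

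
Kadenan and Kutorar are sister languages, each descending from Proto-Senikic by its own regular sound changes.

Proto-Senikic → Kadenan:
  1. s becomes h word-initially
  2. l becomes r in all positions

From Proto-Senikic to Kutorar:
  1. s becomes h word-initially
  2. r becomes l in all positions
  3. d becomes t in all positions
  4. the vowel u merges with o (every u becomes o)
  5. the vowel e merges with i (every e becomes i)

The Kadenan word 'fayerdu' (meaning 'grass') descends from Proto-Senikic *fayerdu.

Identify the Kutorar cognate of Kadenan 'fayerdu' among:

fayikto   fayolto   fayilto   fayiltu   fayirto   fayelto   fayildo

fayilto

Kutorar: start from *fayerdu.
  rule 1: no change — fayerdu
  rule 2 (unconditioned shift): fayerdu → fayeldu
  rule 3 (unconditioned shift): fayeldu → fayeltu
  rule 4 (vowel merger): fayeltu → fayelto
  rule 5 (vowel merger): fayelto → fayilto
  ⇒ Kutorar fayilto
Among the options, 'fayilto' alone shows every Kutorar change applied in order.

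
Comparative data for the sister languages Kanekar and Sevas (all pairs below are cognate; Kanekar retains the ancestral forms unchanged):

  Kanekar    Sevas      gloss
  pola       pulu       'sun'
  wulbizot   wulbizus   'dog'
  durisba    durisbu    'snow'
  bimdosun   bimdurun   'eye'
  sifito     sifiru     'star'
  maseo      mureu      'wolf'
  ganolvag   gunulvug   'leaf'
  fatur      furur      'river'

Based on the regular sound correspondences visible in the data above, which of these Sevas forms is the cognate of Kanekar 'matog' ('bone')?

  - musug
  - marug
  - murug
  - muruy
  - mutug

murug

maseo ~ mureu, ganolvag ~ gunulvug — Kanekar a corresponds to Sevas u after a consonant, before a consonant other than r, m, n, p, b, f, v.
sifito ~ sifiru — Kanekar t corresponds to Sevas r between vowels (before a back vowel).
pola ~ pulu, wulbizot ~ wulbizus — Kanekar o corresponds to Sevas u after a consonant, before a consonant other than r, m, n, p, b, f, v.
Applying these to Kanekar 'matog':
  matog → mutog   (a→u after a consonant, before a consonant other than r, m, n, p, b, f, v)
  mutog → murog   (t→r between vowels (before a back vowel))
  murog → murug   (o→u after a consonant, before a consonant other than r, m, n, p, b, f, v)
So the Sevas cognate is 'murug'.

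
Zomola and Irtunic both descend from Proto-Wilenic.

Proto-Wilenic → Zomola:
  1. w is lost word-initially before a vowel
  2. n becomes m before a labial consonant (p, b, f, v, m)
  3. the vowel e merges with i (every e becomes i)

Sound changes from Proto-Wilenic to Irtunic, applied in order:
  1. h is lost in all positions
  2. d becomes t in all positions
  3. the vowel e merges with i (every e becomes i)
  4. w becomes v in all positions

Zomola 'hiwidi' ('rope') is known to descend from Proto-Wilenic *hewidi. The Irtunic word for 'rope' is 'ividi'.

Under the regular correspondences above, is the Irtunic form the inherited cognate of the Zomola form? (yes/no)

Derive the expected Irtunic reflex of *hewidi:
Irtunic: *hewidi > ewidi > ewiti > iwiti > iviti  (by h-loss, unconditioned shift, vowel merger, unconditioned shift)
The regular Irtunic reflex would be 'iviti', but the attested form is 'ividi'. The correspondence is irregular, so they are not cognates (the Irtunic form has a different source).

no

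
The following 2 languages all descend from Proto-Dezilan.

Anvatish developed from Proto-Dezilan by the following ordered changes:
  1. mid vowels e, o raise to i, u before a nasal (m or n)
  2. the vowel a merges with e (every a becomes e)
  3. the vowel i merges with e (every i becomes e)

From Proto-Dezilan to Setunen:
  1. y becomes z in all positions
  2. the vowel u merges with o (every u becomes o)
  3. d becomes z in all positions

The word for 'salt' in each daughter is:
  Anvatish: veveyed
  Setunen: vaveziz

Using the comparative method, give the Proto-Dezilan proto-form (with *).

*vaveyid

Position 2: Anvatish has e, Setunen has a. Setunen preserves a here (none of its changes turn any other segment into a), so the proto-segment is *a.
Position 5: Anvatish has y, Setunen has z. Anvatish preserves y here (none of its changes turn any other segment into y), so the proto-segment is *y.
Position 6: Anvatish has e, Setunen has i. Setunen preserves i here (none of its changes turn any other segment into i), so the proto-segment is *i.
This points to *vaveyid. Verify forward in each daughter:
Anvatish: start from *vaveyid.
  rule 1: no change — vaveyid
  rule 2 (vowel merger): vaveyid → veveyid
  rule 3 (vowel merger): veveyid → veveyed
  ⇒ Anvatish veveyed
Setunen: *vaveyid > vavezid > vaveziz  (by unconditioned shift, unconditioned shift)
*vaveyid is the unique common source.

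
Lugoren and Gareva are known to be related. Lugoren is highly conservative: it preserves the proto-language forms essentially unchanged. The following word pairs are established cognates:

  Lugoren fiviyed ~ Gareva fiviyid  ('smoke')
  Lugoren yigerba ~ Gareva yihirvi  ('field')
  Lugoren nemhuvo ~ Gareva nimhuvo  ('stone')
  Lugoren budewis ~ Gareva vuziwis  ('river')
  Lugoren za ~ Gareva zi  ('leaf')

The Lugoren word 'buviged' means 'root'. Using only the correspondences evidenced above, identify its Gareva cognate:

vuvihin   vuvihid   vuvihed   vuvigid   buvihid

vuvihid

budewis ~ vuziwis — Lugoren b corresponds to Gareva v word-initially before a back vowel.
yigerba ~ yihirvi — Lugoren g corresponds to Gareva h between vowels (before a front vowel).
fiviyed ~ fiviyid, budewis ~ vuziwis — Lugoren e corresponds to Gareva i after a consonant, before a consonant other than r, m, n, p, b, f, v.
Applying these to Lugoren 'buviged':
  buviged → vuviged   (b→v word-initially before a back vowel)
  vuviged → vuvihed   (g→h between vowels (before a front vowel))
  vuvihed → vuvihid   (e→i after a consonant, before a consonant other than r, m, n, p, b, f, v)
So the Gareva cognate is 'vuvihid'.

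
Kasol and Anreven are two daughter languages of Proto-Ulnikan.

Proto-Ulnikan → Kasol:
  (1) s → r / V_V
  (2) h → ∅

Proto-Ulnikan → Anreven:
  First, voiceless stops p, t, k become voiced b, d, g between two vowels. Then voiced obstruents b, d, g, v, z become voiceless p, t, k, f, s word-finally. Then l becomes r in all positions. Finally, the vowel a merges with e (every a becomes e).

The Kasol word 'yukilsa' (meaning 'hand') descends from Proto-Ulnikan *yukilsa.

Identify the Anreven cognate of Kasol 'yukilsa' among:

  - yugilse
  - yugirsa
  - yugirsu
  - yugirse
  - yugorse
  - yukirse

yugirse

Anreven: start from *yukilsa.
  rule 1 (intervocalic voicing): yukilsa → yugilsa
  rule 2: no change — yugilsa
  rule 3 (unconditioned shift): yugilsa → yugirsa
  rule 4 (vowel merger): yugirsa → yugirse
  ⇒ Anreven yugirse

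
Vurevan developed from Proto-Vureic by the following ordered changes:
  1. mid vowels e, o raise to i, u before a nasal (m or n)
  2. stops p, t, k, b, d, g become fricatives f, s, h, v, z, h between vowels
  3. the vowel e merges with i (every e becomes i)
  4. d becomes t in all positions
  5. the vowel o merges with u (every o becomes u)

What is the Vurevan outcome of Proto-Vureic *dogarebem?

Vurevan: *dogarebem
  dogarebem → dogarebim   [pre-nasal raising]
  dogarebim → doharevim   [intervocalic lenition]
  doharevim → doharivim   [vowel merger]
  doharivim → toharivim   [unconditioned shift]
  toharivim → tuharivim   [vowel merger]
  giving Vurevan tuharivim.

tuharivim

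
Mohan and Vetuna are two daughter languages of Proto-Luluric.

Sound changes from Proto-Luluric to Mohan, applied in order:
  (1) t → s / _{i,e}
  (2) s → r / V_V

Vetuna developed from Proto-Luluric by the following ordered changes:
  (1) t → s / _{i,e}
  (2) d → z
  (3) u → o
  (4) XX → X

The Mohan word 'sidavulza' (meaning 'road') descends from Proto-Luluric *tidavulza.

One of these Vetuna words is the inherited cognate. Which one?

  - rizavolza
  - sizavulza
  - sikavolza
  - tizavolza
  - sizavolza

sizavolza

Vetuna: *tidavulza
  tidavulza → sidavulza   [palatalisation]
  sidavulza → sizavulza   [unconditioned shift]
  sizavulza → sizavolza   [vowel merger]
  sizavolza (rule 4 does not apply)
  giving Vetuna sizavolza.
Only 'sizavolza' matches the regular Vetuna development of *tidavulza.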